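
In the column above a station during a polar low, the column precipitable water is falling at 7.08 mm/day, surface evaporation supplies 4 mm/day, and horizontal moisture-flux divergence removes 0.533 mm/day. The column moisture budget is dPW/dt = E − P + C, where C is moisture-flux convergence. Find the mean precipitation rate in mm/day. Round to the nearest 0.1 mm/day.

P ≈ 10.5 mm/day

dPW/dt = -7.08 mm/day.
P = E + C − dPW/dt = 4 + (-0.533) − (-7.08) = 10.5 mm/day.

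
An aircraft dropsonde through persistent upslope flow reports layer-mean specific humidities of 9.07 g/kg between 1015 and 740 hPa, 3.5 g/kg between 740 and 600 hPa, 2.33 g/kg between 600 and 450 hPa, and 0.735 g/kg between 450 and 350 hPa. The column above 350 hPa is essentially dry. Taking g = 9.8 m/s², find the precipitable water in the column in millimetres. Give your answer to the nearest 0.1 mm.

Precipitable water is the column-integrated vapour mass per unit area: PW = (1/g) Σ q̄ Δp, with q in kg/kg and Δp in Pa (1 kg/m² of water = 1 mm).
Layer 1015–740 hPa: Δp = 275 hPa = 27500 Pa, q̄ = 0.00907 kg/kg → 0.00907 × 27500 / 9.8 = 25.45 mm
Layer 740–600 hPa: Δp = 140 hPa = 14000 Pa, q̄ = 0.0035 kg/kg → 0.0035 × 14000 / 9.8 = 5.00 mm
Layer 600–450 hPa: Δp = 150 hPa = 15000 Pa, q̄ = 0.00233 kg/kg → 0.00233 × 15000 / 9.8 = 3.57 mm
Layer 450–350 hPa: Δp = 100 hPa = 10000 Pa, q̄ = 0.000735 kg/kg → 0.000735 × 10000 / 9.8 = 0.75 mm
PW = 25.45 + 5.00 + 3.57 + 0.75 = 34.77 ≈ 34.8 mm.

PW ≈ 34.8 mm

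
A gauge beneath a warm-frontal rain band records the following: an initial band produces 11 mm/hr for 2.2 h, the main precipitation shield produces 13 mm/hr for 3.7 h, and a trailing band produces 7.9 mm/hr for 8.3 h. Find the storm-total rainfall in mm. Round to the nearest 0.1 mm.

Total = Σ Rᵢ Δtᵢ = 11 × 2.2 + 13 × 3.7 + 7.9 × 8.3
      = 24.2 + 48.1 + 65.57 = 137.9 mm.

total ≈ 137.9 mm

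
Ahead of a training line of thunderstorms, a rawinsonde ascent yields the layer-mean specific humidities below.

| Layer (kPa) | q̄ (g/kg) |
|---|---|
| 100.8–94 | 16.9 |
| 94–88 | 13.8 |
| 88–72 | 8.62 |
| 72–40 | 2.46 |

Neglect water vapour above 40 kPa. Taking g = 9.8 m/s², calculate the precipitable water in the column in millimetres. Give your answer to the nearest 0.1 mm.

PW ≈ 42.3 mm

Precipitable water is the column-integrated vapour mass per unit area: PW = (1/g) Σ q̄ Δp, with q in kg/kg and Δp in Pa (1 kg/m² of water = 1 mm).
Layer 100.8–94 kPa: Δp = 68 hPa = 6800 Pa, q̄ = 0.0169 kg/kg → 0.0169 × 6800 / 9.8 = 11.73 mm
Layer 94–88 kPa: Δp = 60 hPa = 6000 Pa, q̄ = 0.0138 kg/kg → 0.0138 × 6000 / 9.8 = 8.45 mm
Layer 88–72 kPa: Δp = 160 hPa = 16000 Pa, q̄ = 0.00862 kg/kg → 0.00862 × 16000 / 9.8 = 14.07 mm
Layer 72–40 kPa: Δp = 320 hPa = 32000 Pa, q̄ = 0.00246 kg/kg → 0.00246 × 32000 / 9.8 = 8.03 mm
PW = 11.73 + 8.45 + 14.07 + 8.03 = 42.28 ≈ 42.3 mm.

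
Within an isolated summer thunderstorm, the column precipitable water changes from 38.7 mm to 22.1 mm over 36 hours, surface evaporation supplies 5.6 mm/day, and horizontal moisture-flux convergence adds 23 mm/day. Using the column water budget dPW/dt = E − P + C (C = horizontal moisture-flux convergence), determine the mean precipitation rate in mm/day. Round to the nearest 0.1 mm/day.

dPW/dt = (22.1 − 38.7) mm / (36/24 day) = -11.067 mm/day.
P = E + C − dPW/dt = 5.6 + (23) − (-11.067) = 39.7 mm/day.

P ≈ 39.7 mm/day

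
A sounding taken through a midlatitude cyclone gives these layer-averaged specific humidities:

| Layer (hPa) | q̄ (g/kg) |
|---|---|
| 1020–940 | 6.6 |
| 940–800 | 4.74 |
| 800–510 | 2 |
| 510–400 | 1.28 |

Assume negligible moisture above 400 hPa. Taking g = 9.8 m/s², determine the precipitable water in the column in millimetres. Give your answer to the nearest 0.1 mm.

Precipitable water is the column-integrated vapour mass per unit area: PW = (1/g) Σ q̄ Δp, with q in kg/kg and Δp in Pa (1 kg/m² of water = 1 mm).
Layer 1020–940 hPa: Δp = 80 hPa = 8000 Pa, q̄ = 0.0066 kg/kg → 0.0066 × 8000 / 9.8 = 5.39 mm
Layer 940–800 hPa: Δp = 140 hPa = 14000 Pa, q̄ = 0.00474 kg/kg → 0.00474 × 14000 / 9.8 = 6.77 mm
Layer 800–510 hPa: Δp = 290 hPa = 29000 Pa, q̄ = 0.002 kg/kg → 0.002 × 29000 / 9.8 = 5.92 mm
Layer 510–400 hPa: Δp = 110 hPa = 11000 Pa, q̄ = 0.00128 kg/kg → 0.00128 × 11000 / 9.8 = 1.44 mm
PW = 5.39 + 6.77 + 5.92 + 1.44 = 19.52 ≈ 19.5 mm.

PW ≈ 19.5 mm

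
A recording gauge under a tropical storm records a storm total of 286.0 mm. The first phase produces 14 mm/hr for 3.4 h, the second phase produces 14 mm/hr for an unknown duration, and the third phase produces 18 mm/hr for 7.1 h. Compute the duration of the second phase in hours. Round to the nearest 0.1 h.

Known phases: 14 × 3.4 + 18 × 7.1 = 47.6 + 127.8 = 175.4 mm.
Remaining depth = 286.0 − 175.4 = 110.6 mm.
Duration = 110.6 / 14 = 7.9 h.

duration ≈ 7.9 h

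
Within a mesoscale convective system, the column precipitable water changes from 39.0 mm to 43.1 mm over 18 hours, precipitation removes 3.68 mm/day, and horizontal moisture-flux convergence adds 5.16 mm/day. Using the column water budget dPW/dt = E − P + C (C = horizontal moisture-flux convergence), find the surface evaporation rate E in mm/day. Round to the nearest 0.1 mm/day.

dPW/dt = (43.1 − 39.0) mm / (18/24 day) = +5.467 mm/day.
E = dPW/dt + P − C = (+5.467) + 3.68 − (5.16) = 4.0 mm/day.

E ≈ 4.0 mm/day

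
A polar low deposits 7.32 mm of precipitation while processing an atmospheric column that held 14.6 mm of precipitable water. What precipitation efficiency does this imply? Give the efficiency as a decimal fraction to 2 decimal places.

ε ≈ 0.50

ε = precipitation / PW = 7.32 / 14.6 = 0.50.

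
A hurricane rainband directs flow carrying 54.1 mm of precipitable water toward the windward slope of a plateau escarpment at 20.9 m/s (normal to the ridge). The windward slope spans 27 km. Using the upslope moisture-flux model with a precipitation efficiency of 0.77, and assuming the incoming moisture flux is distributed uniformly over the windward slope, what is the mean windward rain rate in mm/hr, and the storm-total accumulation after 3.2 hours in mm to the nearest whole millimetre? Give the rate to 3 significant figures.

R ≈ 116 mm/hr; total ≈ 371 mm

Incoming column moisture flux per unit ridge length: F = V × PW = 20.9 × 54.1 = 1130.69 mm·m/s.
Spread over the 27 km slope with efficiency ε = 0.77: R = ε·F/W = 0.77 × 1130.69 / 27000 m = 3.225e-02 mm/s.
R = 3.225e-02 × 3600 = 116 mm/hr.
Over 3.2 h: total = 116 × 3.2 = 371.2 ≈ 371 mm.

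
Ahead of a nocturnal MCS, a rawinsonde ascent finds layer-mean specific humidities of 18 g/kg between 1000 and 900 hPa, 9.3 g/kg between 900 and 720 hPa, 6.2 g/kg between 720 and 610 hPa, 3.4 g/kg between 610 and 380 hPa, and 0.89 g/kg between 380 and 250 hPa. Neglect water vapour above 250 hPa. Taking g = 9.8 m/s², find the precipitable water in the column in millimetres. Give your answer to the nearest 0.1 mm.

Precipitable water is the column-integrated vapour mass per unit area: PW = (1/g) Σ q̄ Δp, with q in kg/kg and Δp in Pa (1 kg/m² of water = 1 mm).
Layer 1000–900 hPa: Δp = 100 hPa = 10000 Pa, q̄ = 0.018 kg/kg → 0.018 × 10000 / 9.8 = 18.37 mm
Layer 900–720 hPa: Δp = 180 hPa = 18000 Pa, q̄ = 0.0093 kg/kg → 0.0093 × 18000 / 9.8 = 17.08 mm
Layer 720–610 hPa: Δp = 110 hPa = 11000 Pa, q̄ = 0.0062 kg/kg → 0.0062 × 11000 / 9.8 = 6.96 mm
Layer 610–380 hPa: Δp = 230 hPa = 23000 Pa, q̄ = 0.0034 kg/kg → 0.0034 × 23000 / 9.8 = 7.98 mm
Layer 380–250 hPa: Δp = 130 hPa = 13000 Pa, q̄ = 0.00089 kg/kg → 0.00089 × 13000 / 9.8 = 1.18 mm
PW = 18.37 + 17.08 + 6.96 + 7.98 + 1.18 = 51.57 ≈ 51.6 mm.

PW ≈ 51.6 mm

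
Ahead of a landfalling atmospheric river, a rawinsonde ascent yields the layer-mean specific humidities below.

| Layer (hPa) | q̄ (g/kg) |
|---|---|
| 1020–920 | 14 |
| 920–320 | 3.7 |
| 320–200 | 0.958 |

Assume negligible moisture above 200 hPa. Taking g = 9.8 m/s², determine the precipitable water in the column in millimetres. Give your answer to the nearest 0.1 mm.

PW ≈ 38.1 mm

Precipitable water is the column-integrated vapour mass per unit area: PW = (1/g) Σ q̄ Δp, with q in kg/kg and Δp in Pa (1 kg/m² of water = 1 mm).
Layer 1020–920 hPa: Δp = 100 hPa = 10000 Pa, q̄ = 0.014 kg/kg → 0.014 × 10000 / 9.8 = 14.29 mm
Layer 920–320 hPa: Δp = 600 hPa = 60000 Pa, q̄ = 0.0037 kg/kg → 0.0037 × 60000 / 9.8 = 22.65 mm
Layer 320–200 hPa: Δp = 120 hPa = 12000 Pa, q̄ = 0.000958 kg/kg → 0.000958 × 12000 / 9.8 = 1.17 mm
PW = 14.29 + 22.65 + 1.17 = 38.11 ≈ 38.1 mm.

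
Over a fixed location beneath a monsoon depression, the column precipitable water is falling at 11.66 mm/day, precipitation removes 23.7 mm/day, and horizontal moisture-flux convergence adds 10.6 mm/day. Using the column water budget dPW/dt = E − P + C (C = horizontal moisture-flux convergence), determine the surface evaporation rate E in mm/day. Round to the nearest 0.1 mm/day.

dPW/dt = -11.66 mm/day.
E = dPW/dt + P − C = (-11.66) + 23.7 − (10.6) = 1.4 mm/day.

E ≈ 1.4 mm/day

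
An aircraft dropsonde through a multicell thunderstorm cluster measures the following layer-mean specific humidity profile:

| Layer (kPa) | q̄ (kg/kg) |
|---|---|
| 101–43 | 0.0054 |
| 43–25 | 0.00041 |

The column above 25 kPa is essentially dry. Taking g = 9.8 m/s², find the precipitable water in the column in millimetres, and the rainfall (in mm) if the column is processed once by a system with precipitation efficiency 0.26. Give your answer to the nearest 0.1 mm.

PW ≈ 32.7 mm; rainfall ≈ 8.5 mm

Precipitable water is the column-integrated vapour mass per unit area: PW = (1/g) Σ q̄ Δp, with q in kg/kg and Δp in Pa (1 kg/m² of water = 1 mm).
Layer 101–43 kPa: Δp = 580 hPa = 58000 Pa, q̄ = 0.0054 kg/kg → 0.0054 × 58000 / 9.8 = 31.96 mm
Layer 43–25 kPa: Δp = 180 hPa = 18000 Pa, q̄ = 0.00041 kg/kg → 0.00041 × 18000 / 9.8 = 0.75 mm
PW = 31.96 + 0.75 = 32.71 ≈ 32.7 mm.
Rainfall = ε × PW = 0.26 × 32.7 = 8.5 mm.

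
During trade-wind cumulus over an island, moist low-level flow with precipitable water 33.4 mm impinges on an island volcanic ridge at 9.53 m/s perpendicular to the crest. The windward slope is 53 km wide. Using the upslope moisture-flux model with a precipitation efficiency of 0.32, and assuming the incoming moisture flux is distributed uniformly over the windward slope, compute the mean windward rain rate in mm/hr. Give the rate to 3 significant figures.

R ≈ 6.92 mm/hr

Incoming column moisture flux per unit ridge length: F = V × PW = 9.53 × 33.4 = 318.302 mm·m/s.
Spread over the 53 km slope with efficiency ε = 0.32: R = ε·F/W = 0.32 × 318.302 / 53000 m = 1.922e-03 mm/s.
R = 1.922e-03 × 3600 = 6.92 mm/hr.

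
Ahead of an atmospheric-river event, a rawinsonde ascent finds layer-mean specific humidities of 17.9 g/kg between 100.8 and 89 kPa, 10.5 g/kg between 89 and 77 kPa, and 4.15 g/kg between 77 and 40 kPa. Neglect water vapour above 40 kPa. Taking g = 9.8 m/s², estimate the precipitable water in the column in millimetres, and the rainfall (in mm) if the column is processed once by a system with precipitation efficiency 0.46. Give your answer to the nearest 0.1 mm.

Precipitable water is the column-integrated vapour mass per unit area: PW = (1/g) Σ q̄ Δp, with q in kg/kg and Δp in Pa (1 kg/m² of water = 1 mm).
Layer 100.8–89 kPa: Δp = 118 hPa = 11800 Pa, q̄ = 0.0179 kg/kg → 0.0179 × 11800 / 9.8 = 21.55 mm
Layer 89–77 kPa: Δp = 120 hPa = 12000 Pa, q̄ = 0.0105 kg/kg → 0.0105 × 12000 / 9.8 = 12.86 mm
Layer 77–40 kPa: Δp = 370 hPa = 37000 Pa, q̄ = 0.00415 kg/kg → 0.00415 × 37000 / 9.8 = 15.67 mm
PW = 21.55 + 12.86 + 15.67 = 50.08 ≈ 50.1 mm.
Rainfall = ε × PW = 0.46 × 50.1 = 23.0 mm.

PW ≈ 50.1 mm; rainfall ≈ 23.0 mm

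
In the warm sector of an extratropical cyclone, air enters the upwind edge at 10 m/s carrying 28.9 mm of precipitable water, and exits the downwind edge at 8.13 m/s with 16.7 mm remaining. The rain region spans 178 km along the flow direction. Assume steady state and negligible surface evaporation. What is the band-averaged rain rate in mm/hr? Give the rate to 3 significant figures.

R ≈ 3.10 mm/hr

Column moisture flux per unit crosswind length is F = V × PW.
Inflow: F_in = 10 × 28.9 = 289 mm·m/s
Outflow: F_out = 8.13 × 16.7 = 135.771 mm·m/s
Steady-state rate R = (F_in − F_out)/L = (289 − 135.771) / 178000 m = 8.608e-04 mm/s.
R = 8.608e-04 × 3600 = 3.10 mm/hr.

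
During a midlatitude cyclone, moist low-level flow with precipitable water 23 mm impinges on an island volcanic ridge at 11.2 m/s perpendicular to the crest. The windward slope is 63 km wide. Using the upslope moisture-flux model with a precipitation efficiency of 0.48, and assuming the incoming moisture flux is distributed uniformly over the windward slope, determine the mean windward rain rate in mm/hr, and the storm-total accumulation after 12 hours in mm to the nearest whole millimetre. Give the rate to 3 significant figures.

Incoming column moisture flux per unit ridge length: F = V × PW = 11.2 × 23 = 257.6 mm·m/s.
Spread over the 63 km slope with efficiency ε = 0.48: R = ε·F/W = 0.48 × 257.6 / 63000 m = 1.963e-03 mm/s.
R = 1.963e-03 × 3600 = 7.07 mm/hr.
Over 12 h: total = 7.07 × 12 = 84.84 ≈ 85 mm.

R ≈ 7.07 mm/hr; total ≈ 85 mm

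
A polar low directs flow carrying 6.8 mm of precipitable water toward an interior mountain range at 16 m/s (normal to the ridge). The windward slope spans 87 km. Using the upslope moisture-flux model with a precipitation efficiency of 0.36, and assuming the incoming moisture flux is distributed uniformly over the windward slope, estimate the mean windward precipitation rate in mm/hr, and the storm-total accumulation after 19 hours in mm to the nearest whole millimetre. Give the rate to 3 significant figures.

Incoming column moisture flux per unit ridge length: F = V × PW = 16 × 6.8 = 108.8 mm·m/s.
Spread over the 87 km slope with efficiency ε = 0.36: R = ε·F/W = 0.36 × 108.8 / 87000 m = 4.502e-04 mm/s.
R = 4.502e-04 × 3600 = 1.62 mm/hr.
Over 19 h: total = 1.62 × 19 = 30.78 ≈ 31 mm.

R ≈ 1.62 mm/hr; total ≈ 31 mm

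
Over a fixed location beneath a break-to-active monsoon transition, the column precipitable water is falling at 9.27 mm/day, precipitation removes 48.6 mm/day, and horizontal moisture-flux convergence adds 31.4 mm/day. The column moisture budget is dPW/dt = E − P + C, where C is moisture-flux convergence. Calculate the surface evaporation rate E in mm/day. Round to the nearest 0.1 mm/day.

dPW/dt = -9.27 mm/day.
E = dPW/dt + P − C = (-9.27) + 48.6 − (31.4) = 7.9 mm/day.

E ≈ 7.9 mm/day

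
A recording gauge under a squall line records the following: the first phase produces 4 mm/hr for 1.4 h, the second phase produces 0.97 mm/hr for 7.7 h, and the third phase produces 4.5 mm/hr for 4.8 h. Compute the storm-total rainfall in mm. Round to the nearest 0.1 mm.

total ≈ 34.7 mm

Total = Σ Rᵢ Δtᵢ = 4 × 1.4 + 0.97 × 7.7 + 4.5 × 4.8
      = 5.6 + 7.469 + 21.6 = 34.7 mm.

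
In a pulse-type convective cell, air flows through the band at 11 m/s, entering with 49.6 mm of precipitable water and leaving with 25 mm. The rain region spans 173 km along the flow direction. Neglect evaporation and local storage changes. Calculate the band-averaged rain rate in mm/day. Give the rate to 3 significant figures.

Column moisture flux per unit crosswind length is F = V × PW.
Inflow: F_in = 11 × 49.6 = 545.6 mm·m/s
Outflow: F_out = 11 × 25 = 275 mm·m/s
Steady-state rate R = (F_in − F_out)/L = (545.6 − 275) / 173000 m = 1.564e-03 mm/s.
R = 1.564e-03 × 3600 × 24 = 135 mm/day.

R ≈ 135 mm/day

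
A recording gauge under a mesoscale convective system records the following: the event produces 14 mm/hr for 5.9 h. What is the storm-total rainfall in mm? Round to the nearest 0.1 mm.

total ≈ 82.6 mm

Total = Σ Rᵢ Δtᵢ = 14 × 5.9
      = 82.6 = 82.6 mm.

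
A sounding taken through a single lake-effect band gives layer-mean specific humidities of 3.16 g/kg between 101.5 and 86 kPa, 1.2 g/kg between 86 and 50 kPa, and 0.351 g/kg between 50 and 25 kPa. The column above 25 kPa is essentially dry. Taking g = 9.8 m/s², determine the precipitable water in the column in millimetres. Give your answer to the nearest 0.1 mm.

PW ≈ 10.3 mm

Precipitable water is the column-integrated vapour mass per unit area: PW = (1/g) Σ q̄ Δp, with q in kg/kg and Δp in Pa (1 kg/m² of water = 1 mm).
Layer 101.5–86 kPa: Δp = 155 hPa = 15500 Pa, q̄ = 0.00316 kg/kg → 0.00316 × 15500 / 9.8 = 5.00 mm
Layer 86–50 kPa: Δp = 360 hPa = 36000 Pa, q̄ = 0.0012 kg/kg → 0.0012 × 36000 / 9.8 = 4.41 mm
Layer 50–25 kPa: Δp = 250 hPa = 25000 Pa, q̄ = 0.000351 kg/kg → 0.000351 × 25000 / 9.8 = 0.90 mm
PW = 5.00 + 4.41 + 0.90 = 10.31 ≈ 10.3 mm.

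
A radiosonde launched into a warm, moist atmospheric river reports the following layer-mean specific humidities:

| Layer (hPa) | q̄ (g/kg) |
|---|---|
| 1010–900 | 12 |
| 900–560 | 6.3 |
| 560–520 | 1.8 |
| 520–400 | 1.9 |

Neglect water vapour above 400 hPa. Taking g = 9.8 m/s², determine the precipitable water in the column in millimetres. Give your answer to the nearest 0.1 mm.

Precipitable water is the column-integrated vapour mass per unit area: PW = (1/g) Σ q̄ Δp, with q in kg/kg and Δp in Pa (1 kg/m² of water = 1 mm).
Layer 1010–900 hPa: Δp = 110 hPa = 11000 Pa, q̄ = 0.012 kg/kg → 0.012 × 11000 / 9.8 = 13.47 mm
Layer 900–560 hPa: Δp = 340 hPa = 34000 Pa, q̄ = 0.0063 kg/kg → 0.0063 × 34000 / 9.8 = 21.86 mm
Layer 560–520 hPa: Δp = 40 hPa = 4000 Pa, q̄ = 0.0018 kg/kg → 0.0018 × 4000 / 9.8 = 0.73 mm
Layer 520–400 hPa: Δp = 120 hPa = 12000 Pa, q̄ = 0.0019 kg/kg → 0.0019 × 12000 / 9.8 = 2.33 mm
PW = 13.47 + 21.86 + 0.73 + 2.33 = 38.39 ≈ 38.4 mm.

PW ≈ 38.4 mm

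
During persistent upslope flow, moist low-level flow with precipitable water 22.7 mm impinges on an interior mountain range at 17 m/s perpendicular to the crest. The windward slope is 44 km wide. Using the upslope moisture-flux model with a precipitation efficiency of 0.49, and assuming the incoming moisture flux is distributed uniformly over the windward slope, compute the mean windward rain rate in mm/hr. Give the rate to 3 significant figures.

Incoming column moisture flux per unit ridge length: F = V × PW = 17 × 22.7 = 385.9 mm·m/s.
Spread over the 44 km slope with efficiency ε = 0.49: R = ε·F/W = 0.49 × 385.9 / 44000 m = 4.298e-03 mm/s.
R = 4.298e-03 × 3600 = 15.5 mm/hr.

R ≈ 15.5 mm/hr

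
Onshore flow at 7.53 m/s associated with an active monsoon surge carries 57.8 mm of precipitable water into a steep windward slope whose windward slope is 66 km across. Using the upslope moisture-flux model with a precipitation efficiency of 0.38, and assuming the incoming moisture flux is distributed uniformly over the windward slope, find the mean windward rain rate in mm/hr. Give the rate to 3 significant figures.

R ≈ 9.02 mm/hr

Incoming column moisture flux per unit ridge length: F = V × PW = 7.53 × 57.8 = 435.234 mm·m/s.
Spread over the 66 km slope with efficiency ε = 0.38: R = ε·F/W = 0.38 × 435.234 / 66000 m = 2.506e-03 mm/s.
R = 2.506e-03 × 3600 = 9.02 mm/hr.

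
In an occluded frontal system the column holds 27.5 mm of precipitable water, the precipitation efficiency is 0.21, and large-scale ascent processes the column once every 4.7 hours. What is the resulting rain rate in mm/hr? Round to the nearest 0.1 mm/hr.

Each overturning extracts ε × PW = 0.21 × 27.5 = 5.775 mm.
Rate = ε·PW / τ = 5.775 / 4.7 h = 1.2 mm/hr.

R ≈ 1.2 mm/hr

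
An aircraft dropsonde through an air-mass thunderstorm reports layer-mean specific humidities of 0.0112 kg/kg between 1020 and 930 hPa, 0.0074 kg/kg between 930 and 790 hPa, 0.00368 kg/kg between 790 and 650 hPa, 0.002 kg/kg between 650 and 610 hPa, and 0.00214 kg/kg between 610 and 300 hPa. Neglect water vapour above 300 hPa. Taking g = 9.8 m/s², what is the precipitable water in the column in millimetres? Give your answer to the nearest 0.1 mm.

Precipitable water is the column-integrated vapour mass per unit area: PW = (1/g) Σ q̄ Δp, with q in kg/kg and Δp in Pa (1 kg/m² of water = 1 mm).
Layer 1020–930 hPa: Δp = 90 hPa = 9000 Pa, q̄ = 0.0112 kg/kg → 0.0112 × 9000 / 9.8 = 10.29 mm
Layer 930–790 hPa: Δp = 140 hPa = 14000 Pa, q̄ = 0.0074 kg/kg → 0.0074 × 14000 / 9.8 = 10.57 mm
Layer 790–650 hPa: Δp = 140 hPa = 14000 Pa, q̄ = 0.00368 kg/kg → 0.00368 × 14000 / 9.8 = 5.26 mm
Layer 650–610 hPa: Δp = 40 hPa = 4000 Pa, q̄ = 0.002 kg/kg → 0.002 × 4000 / 9.8 = 0.82 mm
Layer 610–300 hPa: Δp = 310 hPa = 31000 Pa, q̄ = 0.00214 kg/kg → 0.00214 × 31000 / 9.8 = 6.77 mm
PW = 10.29 + 10.57 + 5.26 + 0.82 + 6.77 = 33.71 ≈ 33.7 mm.

PW ≈ 33.7 mm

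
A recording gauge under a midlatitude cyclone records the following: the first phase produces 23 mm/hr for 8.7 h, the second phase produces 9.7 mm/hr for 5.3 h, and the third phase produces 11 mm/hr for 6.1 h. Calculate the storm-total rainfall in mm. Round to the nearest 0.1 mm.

total ≈ 318.6 mm

Total = Σ Rᵢ Δtᵢ = 23 × 8.7 + 9.7 × 5.3 + 11 × 6.1
      = 200.1 + 51.41 + 67.1 = 318.6 mm.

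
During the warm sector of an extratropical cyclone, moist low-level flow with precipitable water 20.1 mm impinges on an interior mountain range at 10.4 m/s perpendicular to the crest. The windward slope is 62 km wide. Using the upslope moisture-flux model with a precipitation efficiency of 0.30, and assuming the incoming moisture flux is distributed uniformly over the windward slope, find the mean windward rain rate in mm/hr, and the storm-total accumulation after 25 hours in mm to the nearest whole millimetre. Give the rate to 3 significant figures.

Incoming column moisture flux per unit ridge length: F = V × PW = 10.4 × 20.1 = 209.04 mm·m/s.
Spread over the 62 km slope with efficiency ε = 0.30: R = ε·F/W = 0.30 × 209.04 / 62000 m = 1.011e-03 mm/s.
R = 1.011e-03 × 3600 = 3.64 mm/hr.
Over 25 h: total = 3.64 × 25 = 91 mm.

R ≈ 3.64 mm/hr; total ≈ 91 mm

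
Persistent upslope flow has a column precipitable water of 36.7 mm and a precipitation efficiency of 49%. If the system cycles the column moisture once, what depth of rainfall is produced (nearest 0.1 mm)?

rainfall ≈ 18.0 mm

Rainfall = ε × PW = 0.49 × 36.7 = 18.0 mm.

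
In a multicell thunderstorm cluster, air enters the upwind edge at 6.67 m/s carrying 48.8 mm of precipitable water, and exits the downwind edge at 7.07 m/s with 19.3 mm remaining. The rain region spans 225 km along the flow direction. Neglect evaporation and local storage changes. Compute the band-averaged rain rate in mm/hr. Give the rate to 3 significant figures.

R ≈ 3.02 mm/hr

Column moisture flux per unit crosswind length is F = V × PW.
Inflow: F_in = 6.67 × 48.8 = 325.496 mm·m/s
Outflow: F_out = 7.07 × 19.3 = 136.451 mm·m/s
Steady-state rate R = (F_in − F_out)/L = (325.496 − 136.451) / 225000 m = 8.402e-04 mm/s.
R = 8.402e-04 × 3600 = 3.02 mm/hr.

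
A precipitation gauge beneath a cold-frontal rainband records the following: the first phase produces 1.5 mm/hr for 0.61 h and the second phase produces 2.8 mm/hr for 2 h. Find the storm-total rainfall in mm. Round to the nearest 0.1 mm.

Total = Σ Rᵢ Δtᵢ = 1.5 × 0.61 + 2.8 × 2
      = 0.915 + 5.6 = 6.5 mm.

total ≈ 6.5 mm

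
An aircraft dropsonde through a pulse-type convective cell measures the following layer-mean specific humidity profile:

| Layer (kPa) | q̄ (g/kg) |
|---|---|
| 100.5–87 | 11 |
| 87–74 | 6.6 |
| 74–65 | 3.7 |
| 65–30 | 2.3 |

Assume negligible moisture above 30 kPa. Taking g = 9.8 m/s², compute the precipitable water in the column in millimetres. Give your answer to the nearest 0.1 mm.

PW ≈ 35.5 mm

Precipitable water is the column-integrated vapour mass per unit area: PW = (1/g) Σ q̄ Δp, with q in kg/kg and Δp in Pa (1 kg/m² of water = 1 mm).
Layer 100.5–87 kPa: Δp = 135 hPa = 13500 Pa, q̄ = 0.011 kg/kg → 0.011 × 13500 / 9.8 = 15.15 mm
Layer 87–74 kPa: Δp = 130 hPa = 13000 Pa, q̄ = 0.0066 kg/kg → 0.0066 × 13000 / 9.8 = 8.76 mm
Layer 74–65 kPa: Δp = 90 hPa = 9000 Pa, q̄ = 0.0037 kg/kg → 0.0037 × 9000 / 9.8 = 3.40 mm
Layer 65–30 kPa: Δp = 350 hPa = 35000 Pa, q̄ = 0.0023 kg/kg → 0.0023 × 35000 / 9.8 = 8.21 mm
PW = 15.15 + 8.76 + 3.40 + 8.21 = 35.52 ≈ 35.5 mm.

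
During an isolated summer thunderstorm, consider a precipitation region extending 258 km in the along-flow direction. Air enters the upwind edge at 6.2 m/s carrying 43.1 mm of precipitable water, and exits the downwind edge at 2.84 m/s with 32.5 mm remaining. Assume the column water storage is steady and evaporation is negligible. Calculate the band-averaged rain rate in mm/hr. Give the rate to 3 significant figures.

Column moisture flux per unit crosswind length is F = V × PW.
Inflow: F_in = 6.2 × 43.1 = 267.22 mm·m/s
Outflow: F_out = 2.84 × 32.5 = 92.3 mm·m/s
Steady-state rate R = (F_in − F_out)/L = (267.22 − 92.3) / 258000 m = 6.780e-04 mm/s.
R = 6.780e-04 × 3600 = 2.44 mm/hr.

R ≈ 2.44 mm/hr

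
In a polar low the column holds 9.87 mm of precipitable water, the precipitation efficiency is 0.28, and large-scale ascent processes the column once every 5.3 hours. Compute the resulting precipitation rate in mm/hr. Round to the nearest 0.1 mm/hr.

R ≈ 0.5 mm/hr

Each overturning extracts ε × PW = 0.28 × 9.87 = 2.7636 mm.
Rate = ε·PW / τ = 2.7636 / 5.3 h = 0.5 mm/hr.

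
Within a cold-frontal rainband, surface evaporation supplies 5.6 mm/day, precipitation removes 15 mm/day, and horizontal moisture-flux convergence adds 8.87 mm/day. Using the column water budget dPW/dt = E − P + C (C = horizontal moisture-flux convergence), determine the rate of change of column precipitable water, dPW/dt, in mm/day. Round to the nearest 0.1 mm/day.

dPW/dt ≈ -0.5 mm/day

dPW/dt = E − P + C = 5.6 − 15 + (8.87) = -0.5 mm/day.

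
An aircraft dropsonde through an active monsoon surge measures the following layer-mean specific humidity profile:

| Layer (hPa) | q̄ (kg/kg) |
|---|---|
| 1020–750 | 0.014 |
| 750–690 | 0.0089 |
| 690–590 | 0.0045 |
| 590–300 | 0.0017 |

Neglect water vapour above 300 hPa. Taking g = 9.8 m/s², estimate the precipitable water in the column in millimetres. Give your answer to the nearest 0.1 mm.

PW ≈ 53.6 mm

Precipitable water is the column-integrated vapour mass per unit area: PW = (1/g) Σ q̄ Δp, with q in kg/kg and Δp in Pa (1 kg/m² of water = 1 mm).
Layer 1020–750 hPa: Δp = 270 hPa = 27000 Pa, q̄ = 0.014 kg/kg → 0.014 × 27000 / 9.8 = 38.57 mm
Layer 750–690 hPa: Δp = 60 hPa = 6000 Pa, q̄ = 0.0089 kg/kg → 0.0089 × 6000 / 9.8 = 5.45 mm
Layer 690–590 hPa: Δp = 100 hPa = 10000 Pa, q̄ = 0.0045 kg/kg → 0.0045 × 10000 / 9.8 = 4.59 mm
Layer 590–300 hPa: Δp = 290 hPa = 29000 Pa, q̄ = 0.0017 kg/kg → 0.0017 × 29000 / 9.8 = 5.03 mm
PW = 38.57 + 5.45 + 4.59 + 5.03 = 53.64 ≈ 53.6 mm.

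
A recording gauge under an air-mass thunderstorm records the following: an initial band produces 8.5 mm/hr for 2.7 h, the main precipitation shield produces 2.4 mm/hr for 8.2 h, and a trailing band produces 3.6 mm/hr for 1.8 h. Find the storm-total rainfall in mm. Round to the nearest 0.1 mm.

Total = Σ Rᵢ Δtᵢ = 8.5 × 2.7 + 2.4 × 8.2 + 3.6 × 1.8
      = 22.95 + 19.68 + 6.48 = 49.1 mm.

total ≈ 49.1 mm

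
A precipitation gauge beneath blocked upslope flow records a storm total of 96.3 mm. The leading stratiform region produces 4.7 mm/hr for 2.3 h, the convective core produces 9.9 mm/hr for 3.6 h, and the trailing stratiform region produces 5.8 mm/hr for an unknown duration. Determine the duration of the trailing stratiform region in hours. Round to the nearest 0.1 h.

duration ≈ 8.6 h

Known phases: 4.7 × 2.3 + 9.9 × 3.6 = 10.81 + 35.64 = 46.45 mm.
Remaining depth = 96.3 − 46.45 = 49.85 mm.
Duration = 49.85 / 5.8 = 8.6 h.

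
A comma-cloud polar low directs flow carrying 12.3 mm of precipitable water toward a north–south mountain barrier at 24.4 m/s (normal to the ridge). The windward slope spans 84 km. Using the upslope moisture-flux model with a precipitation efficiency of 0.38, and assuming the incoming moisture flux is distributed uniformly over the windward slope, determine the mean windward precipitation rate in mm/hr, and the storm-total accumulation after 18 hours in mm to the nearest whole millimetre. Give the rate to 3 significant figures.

Incoming column moisture flux per unit ridge length: F = V × PW = 24.4 × 12.3 = 300.12 mm·m/s.
Spread over the 84 km slope with efficiency ε = 0.38: R = ε·F/W = 0.38 × 300.12 / 84000 m = 1.358e-03 mm/s.
R = 1.358e-03 × 3600 = 4.89 mm/hr.
Over 18 h: total = 4.89 × 18 = 88.02 ≈ 88 mm.

R ≈ 4.89 mm/hr; total ≈ 88 mm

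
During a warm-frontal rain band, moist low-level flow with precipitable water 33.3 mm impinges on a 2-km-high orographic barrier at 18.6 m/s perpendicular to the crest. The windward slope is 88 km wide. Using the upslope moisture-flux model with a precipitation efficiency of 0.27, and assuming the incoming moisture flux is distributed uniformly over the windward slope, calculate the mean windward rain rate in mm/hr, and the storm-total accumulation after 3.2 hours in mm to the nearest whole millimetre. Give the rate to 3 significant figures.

Incoming column moisture flux per unit ridge length: F = V × PW = 18.6 × 33.3 = 619.38 mm·m/s.
Spread over the 88 km slope with efficiency ε = 0.27: R = ε·F/W = 0.27 × 619.38 / 88000 m = 1.900e-03 mm/s.
R = 1.900e-03 × 3600 = 6.84 mm/hr.
Over 3.2 h: total = 6.84 × 3.2 = 21.888 ≈ 22 mm.

R ≈ 6.84 mm/hr; total ≈ 22 mm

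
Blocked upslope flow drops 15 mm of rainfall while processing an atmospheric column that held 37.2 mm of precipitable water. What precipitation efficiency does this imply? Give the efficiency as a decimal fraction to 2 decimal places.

ε = rainfall / PW = 15 / 37.2 = 0.40.

ε ≈ 0.40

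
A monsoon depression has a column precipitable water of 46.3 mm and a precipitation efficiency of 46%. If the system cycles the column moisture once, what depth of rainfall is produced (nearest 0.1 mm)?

Rainfall = ε × PW = 0.46 × 46.3 = 21.3 mm.

rainfall ≈ 21.3 mm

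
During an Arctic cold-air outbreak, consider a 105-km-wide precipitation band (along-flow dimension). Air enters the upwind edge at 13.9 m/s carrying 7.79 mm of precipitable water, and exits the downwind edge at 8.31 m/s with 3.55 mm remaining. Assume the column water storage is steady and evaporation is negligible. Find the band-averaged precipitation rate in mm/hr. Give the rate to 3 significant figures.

R ≈ 2.70 mm/hr

Column moisture flux per unit crosswind length is F = V × PW.
Inflow: F_in = 13.9 × 7.79 = 108.281 mm·m/s
Outflow: F_out = 8.31 × 3.55 = 29.5005 mm·m/s
Steady-state rate R = (F_in − F_out)/L = (108.281 − 29.5005) / 105000 m = 7.503e-04 mm/s.
R = 7.503e-04 × 3600 = 2.70 mm/hr.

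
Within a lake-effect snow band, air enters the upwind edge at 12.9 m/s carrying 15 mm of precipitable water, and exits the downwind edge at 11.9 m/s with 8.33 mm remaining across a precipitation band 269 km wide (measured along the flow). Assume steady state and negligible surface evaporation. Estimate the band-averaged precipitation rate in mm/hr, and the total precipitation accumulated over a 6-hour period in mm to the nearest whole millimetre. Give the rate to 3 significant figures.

R ≈ 1.26 mm/hr; total ≈ 8 mm

Column moisture flux per unit crosswind length is F = V × PW.
Inflow: F_in = 12.9 × 15 = 193.5 mm·m/s
Outflow: F_out = 11.9 × 8.33 = 99.127 mm·m/s
Steady-state rate R = (F_in − F_out)/L = (193.5 − 99.127) / 269000 m = 3.508e-04 mm/s.
R = 3.508e-04 × 3600 = 1.26 mm/hr.
Over 6 h: total = 1.26 × 6 = 7.56 ≈ 8 mm.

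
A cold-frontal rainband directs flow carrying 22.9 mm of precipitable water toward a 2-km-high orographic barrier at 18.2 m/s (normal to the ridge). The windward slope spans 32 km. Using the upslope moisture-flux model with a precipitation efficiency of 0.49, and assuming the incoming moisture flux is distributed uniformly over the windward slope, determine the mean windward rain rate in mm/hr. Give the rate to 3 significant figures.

Incoming column moisture flux per unit ridge length: F = V × PW = 18.2 × 22.9 = 416.78 mm·m/s.
Spread over the 32 km slope with efficiency ε = 0.49: R = ε·F/W = 0.49 × 416.78 / 32000 m = 6.382e-03 mm/s.
R = 6.382e-03 × 3600 = 23.0 mm/hr.

R ≈ 23.0 mm/hr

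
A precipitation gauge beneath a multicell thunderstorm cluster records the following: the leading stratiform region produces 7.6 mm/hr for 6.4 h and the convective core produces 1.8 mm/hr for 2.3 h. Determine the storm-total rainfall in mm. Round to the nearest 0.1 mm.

Total = Σ Rᵢ Δtᵢ = 7.6 × 6.4 + 1.8 × 2.3
      = 48.64 + 4.14 = 52.8 mm.

total ≈ 52.8 mm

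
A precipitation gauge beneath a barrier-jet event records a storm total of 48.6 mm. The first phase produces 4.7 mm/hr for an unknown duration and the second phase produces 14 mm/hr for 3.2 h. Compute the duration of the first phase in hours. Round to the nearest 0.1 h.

Known phases: 14 × 3.2 = 44.8 mm.
Remaining depth = 48.6 − 44.8 = 3.8 mm.
Duration = 3.8 / 4.7 = 0.8 h.

duration ≈ 0.8 h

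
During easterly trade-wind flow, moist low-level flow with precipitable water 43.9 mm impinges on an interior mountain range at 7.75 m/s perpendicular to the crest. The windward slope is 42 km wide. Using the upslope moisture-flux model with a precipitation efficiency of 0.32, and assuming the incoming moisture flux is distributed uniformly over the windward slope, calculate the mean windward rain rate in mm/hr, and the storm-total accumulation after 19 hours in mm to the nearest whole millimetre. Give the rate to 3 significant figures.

R ≈ 9.33 mm/hr; total ≈ 177 mm

Incoming column moisture flux per unit ridge length: F = V × PW = 7.75 × 43.9 = 340.225 mm·m/s.
Spread over the 42 km slope with efficiency ε = 0.32: R = ε·F/W = 0.32 × 340.225 / 42000 m = 2.592e-03 mm/s.
R = 2.592e-03 × 3600 = 9.33 mm/hr.
Over 19 h: total = 9.33 × 19 = 177.27 ≈ 177 mm.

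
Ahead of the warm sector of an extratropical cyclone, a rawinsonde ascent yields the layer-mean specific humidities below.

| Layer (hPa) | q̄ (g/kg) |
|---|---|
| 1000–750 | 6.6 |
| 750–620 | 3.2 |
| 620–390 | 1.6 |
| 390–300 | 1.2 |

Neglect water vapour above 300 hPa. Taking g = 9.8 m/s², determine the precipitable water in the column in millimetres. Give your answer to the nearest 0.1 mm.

PW ≈ 25.9 mm

Precipitable water is the column-integrated vapour mass per unit area: PW = (1/g) Σ q̄ Δp, with q in kg/kg and Δp in Pa (1 kg/m² of water = 1 mm).
Layer 1000–750 hPa: Δp = 250 hPa = 25000 Pa, q̄ = 0.0066 kg/kg → 0.0066 × 25000 / 9.8 = 16.84 mm
Layer 750–620 hPa: Δp = 130 hPa = 13000 Pa, q̄ = 0.0032 kg/kg → 0.0032 × 13000 / 9.8 = 4.24 mm
Layer 620–390 hPa: Δp = 230 hPa = 23000 Pa, q̄ = 0.0016 kg/kg → 0.0016 × 23000 / 9.8 = 3.76 mm
Layer 390–300 hPa: Δp = 90 hPa = 9000 Pa, q̄ = 0.0012 kg/kg → 0.0012 × 9000 / 9.8 = 1.10 mm
PW = 16.84 + 4.24 + 3.76 + 1.10 = 25.94 ≈ 25.9 mm.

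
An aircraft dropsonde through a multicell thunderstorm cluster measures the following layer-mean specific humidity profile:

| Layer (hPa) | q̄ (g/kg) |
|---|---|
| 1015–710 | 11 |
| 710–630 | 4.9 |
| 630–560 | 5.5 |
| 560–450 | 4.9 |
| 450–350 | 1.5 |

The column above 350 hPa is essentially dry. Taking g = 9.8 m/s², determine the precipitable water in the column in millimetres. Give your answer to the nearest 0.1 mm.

Precipitable water is the column-integrated vapour mass per unit area: PW = (1/g) Σ q̄ Δp, with q in kg/kg and Δp in Pa (1 kg/m² of water = 1 mm).
Layer 1015–710 hPa: Δp = 305 hPa = 30500 Pa, q̄ = 0.011 kg/kg → 0.011 × 30500 / 9.8 = 34.23 mm
Layer 710–630 hPa: Δp = 80 hPa = 8000 Pa, q̄ = 0.0049 kg/kg → 0.0049 × 8000 / 9.8 = 4.00 mm
Layer 630–560 hPa: Δp = 70 hPa = 7000 Pa, q̄ = 0.0055 kg/kg → 0.0055 × 7000 / 9.8 = 3.93 mm
Layer 560–450 hPa: Δp = 110 hPa = 11000 Pa, q̄ = 0.0049 kg/kg → 0.0049 × 11000 / 9.8 = 5.50 mm
Layer 450–350 hPa: Δp = 100 hPa = 10000 Pa, q̄ = 0.0015 kg/kg → 0.0015 × 10000 / 9.8 = 1.53 mm
PW = 34.23 + 4.00 + 3.93 + 5.50 + 1.53 = 49.19 ≈ 49.2 mm.

PW ≈ 49.2 mm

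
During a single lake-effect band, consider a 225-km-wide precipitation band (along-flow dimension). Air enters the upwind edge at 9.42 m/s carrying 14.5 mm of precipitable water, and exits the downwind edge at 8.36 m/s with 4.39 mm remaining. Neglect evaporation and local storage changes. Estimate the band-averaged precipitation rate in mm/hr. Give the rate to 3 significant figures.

R ≈ 1.60 mm/hr

Column moisture flux per unit crosswind length is F = V × PW.
Inflow: F_in = 9.42 × 14.5 = 136.59 mm·m/s
Outflow: F_out = 8.36 × 4.39 = 36.7004 mm·m/s
Steady-state rate R = (F_in − F_out)/L = (136.59 − 36.7004) / 225000 m = 4.440e-04 mm/s.
R = 4.440e-04 × 3600 = 1.60 mm/hr.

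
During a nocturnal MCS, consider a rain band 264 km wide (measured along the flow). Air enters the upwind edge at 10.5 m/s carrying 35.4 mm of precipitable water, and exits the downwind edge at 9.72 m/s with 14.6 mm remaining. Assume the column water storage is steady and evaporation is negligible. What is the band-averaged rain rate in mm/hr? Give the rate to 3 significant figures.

Column moisture flux per unit crosswind length is F = V × PW.
Inflow: F_in = 10.5 × 35.4 = 371.7 mm·m/s
Outflow: F_out = 9.72 × 14.6 = 141.912 mm·m/s
Steady-state rate R = (F_in − F_out)/L = (371.7 − 141.912) / 264000 m = 8.704e-04 mm/s.
R = 8.704e-04 × 3600 = 3.13 mm/hr.

R ≈ 3.13 mm/hr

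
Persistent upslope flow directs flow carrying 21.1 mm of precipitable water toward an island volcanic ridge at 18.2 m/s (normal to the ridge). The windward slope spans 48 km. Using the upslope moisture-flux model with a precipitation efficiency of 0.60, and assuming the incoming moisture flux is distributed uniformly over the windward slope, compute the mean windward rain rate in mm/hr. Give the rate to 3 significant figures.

R ≈ 17.3 mm/hr

Incoming column moisture flux per unit ridge length: F = V × PW = 18.2 × 21.1 = 384.02 mm·m/s.
Spread over the 48 km slope with efficiency ε = 0.60: R = ε·F/W = 0.60 × 384.02 / 48000 m = 4.800e-03 mm/s.
R = 4.800e-03 × 3600 = 17.3 mm/hr.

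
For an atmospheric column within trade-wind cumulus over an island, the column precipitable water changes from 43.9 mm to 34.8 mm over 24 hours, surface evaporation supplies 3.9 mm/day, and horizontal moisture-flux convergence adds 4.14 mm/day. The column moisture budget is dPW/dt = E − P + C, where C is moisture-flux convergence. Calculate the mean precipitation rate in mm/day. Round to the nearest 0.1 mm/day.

P ≈ 17.1 mm/day

dPW/dt = (34.8 − 43.9) mm / (24/24 day) = -9.100 mm/day.
P = E + C − dPW/dt = 3.9 + (4.14) − (-9.100) = 17.1 mm/day.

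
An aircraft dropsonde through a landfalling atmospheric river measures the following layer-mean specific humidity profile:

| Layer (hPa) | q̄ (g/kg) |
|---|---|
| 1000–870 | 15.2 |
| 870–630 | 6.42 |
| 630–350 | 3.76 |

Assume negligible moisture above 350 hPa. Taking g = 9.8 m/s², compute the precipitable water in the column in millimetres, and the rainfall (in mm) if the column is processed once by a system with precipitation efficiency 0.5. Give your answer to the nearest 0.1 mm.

PW ≈ 46.6 mm; rainfall ≈ 23.3 mm

Precipitable water is the column-integrated vapour mass per unit area: PW = (1/g) Σ q̄ Δp, with q in kg/kg and Δp in Pa (1 kg/m² of water = 1 mm).
Layer 1000–870 hPa: Δp = 130 hPa = 13000 Pa, q̄ = 0.0152 kg/kg → 0.0152 × 13000 / 9.8 = 20.16 mm
Layer 870–630 hPa: Δp = 240 hPa = 24000 Pa, q̄ = 0.00642 kg/kg → 0.00642 × 24000 / 9.8 = 15.72 mm
Layer 630–350 hPa: Δp = 280 hPa = 28000 Pa, q̄ = 0.00376 kg/kg → 0.00376 × 28000 / 9.8 = 10.74 mm
PW = 20.16 + 15.72 + 10.74 = 46.62 ≈ 46.6 mm.
Rainfall = ε × PW = 0.5 × 46.6 = 23.3 mm.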